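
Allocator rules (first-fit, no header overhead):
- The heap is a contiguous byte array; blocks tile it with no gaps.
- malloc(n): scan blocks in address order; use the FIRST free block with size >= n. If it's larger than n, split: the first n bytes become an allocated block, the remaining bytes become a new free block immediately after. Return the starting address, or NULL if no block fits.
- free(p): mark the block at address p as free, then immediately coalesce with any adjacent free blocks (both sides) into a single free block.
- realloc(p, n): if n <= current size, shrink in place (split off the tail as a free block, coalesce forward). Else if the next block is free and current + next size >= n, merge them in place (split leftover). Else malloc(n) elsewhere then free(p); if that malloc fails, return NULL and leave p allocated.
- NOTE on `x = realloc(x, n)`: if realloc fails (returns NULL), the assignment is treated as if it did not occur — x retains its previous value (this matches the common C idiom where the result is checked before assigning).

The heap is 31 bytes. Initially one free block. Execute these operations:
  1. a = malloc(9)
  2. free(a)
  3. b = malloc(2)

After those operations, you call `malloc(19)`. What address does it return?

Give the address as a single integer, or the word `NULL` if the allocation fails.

Op 1: a = malloc(9) -> a = 0; heap: [0-8 ALLOC][9-30 FREE]
Op 2: free(a) -> (freed a); heap: [0-30 FREE]
Op 3: b = malloc(2) -> b = 0; heap: [0-1 ALLOC][2-30 FREE]
malloc(19): first-fit scan over [0-1 ALLOC][2-30 FREE] -> 2

Answer: 2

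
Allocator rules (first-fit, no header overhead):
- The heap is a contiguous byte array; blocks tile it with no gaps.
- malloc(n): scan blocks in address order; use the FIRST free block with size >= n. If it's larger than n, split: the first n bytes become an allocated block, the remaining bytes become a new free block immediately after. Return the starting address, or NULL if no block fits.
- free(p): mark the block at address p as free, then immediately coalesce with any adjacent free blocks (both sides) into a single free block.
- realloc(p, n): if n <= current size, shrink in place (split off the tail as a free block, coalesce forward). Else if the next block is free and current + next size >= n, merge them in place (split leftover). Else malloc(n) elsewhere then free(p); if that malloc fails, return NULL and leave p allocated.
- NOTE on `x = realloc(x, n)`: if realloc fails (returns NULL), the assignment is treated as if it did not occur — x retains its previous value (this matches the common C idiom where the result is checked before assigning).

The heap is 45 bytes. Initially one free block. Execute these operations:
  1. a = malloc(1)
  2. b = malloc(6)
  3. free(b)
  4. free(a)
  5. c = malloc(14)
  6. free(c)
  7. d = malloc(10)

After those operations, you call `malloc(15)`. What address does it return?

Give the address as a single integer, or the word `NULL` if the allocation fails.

Op 1: a = malloc(1) -> a = 0; heap: [0-0 ALLOC][1-44 FREE]
Op 2: b = malloc(6) -> b = 1; heap: [0-0 ALLOC][1-6 ALLOC][7-44 FREE]
Op 3: free(b) -> (freed b); heap: [0-0 ALLOC][1-44 FREE]
Op 4: free(a) -> (freed a); heap: [0-44 FREE]
Op 5: c = malloc(14) -> c = 0; heap: [0-13 ALLOC][14-44 FREE]
Op 6: free(c) -> (freed c); heap: [0-44 FREE]
Op 7: d = malloc(10) -> d = 0; heap: [0-9 ALLOC][10-44 FREE]
malloc(15): first-fit scan over [0-9 ALLOC][10-44 FREE] -> 10

Answer: 10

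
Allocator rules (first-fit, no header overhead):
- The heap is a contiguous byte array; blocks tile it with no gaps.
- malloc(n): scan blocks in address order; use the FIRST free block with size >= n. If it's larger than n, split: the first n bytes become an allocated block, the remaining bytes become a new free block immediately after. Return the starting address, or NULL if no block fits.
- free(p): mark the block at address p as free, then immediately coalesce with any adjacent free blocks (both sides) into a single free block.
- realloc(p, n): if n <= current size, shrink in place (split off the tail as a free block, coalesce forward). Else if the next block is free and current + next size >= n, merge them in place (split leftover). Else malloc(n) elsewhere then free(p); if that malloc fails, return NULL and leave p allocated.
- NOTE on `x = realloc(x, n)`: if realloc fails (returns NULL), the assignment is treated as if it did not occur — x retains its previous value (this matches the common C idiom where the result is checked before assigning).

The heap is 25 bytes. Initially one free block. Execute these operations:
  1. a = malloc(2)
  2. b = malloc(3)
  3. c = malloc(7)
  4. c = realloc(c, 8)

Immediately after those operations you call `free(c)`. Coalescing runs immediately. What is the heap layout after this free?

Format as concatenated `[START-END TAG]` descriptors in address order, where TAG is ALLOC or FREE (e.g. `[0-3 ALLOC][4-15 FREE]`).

Answer: [0-1 ALLOC][2-4 ALLOC][5-24 FREE]

Derivation:
Op 1: a = malloc(2) -> a = 0; heap: [0-1 ALLOC][2-24 FREE]
Op 2: b = malloc(3) -> b = 2; heap: [0-1 ALLOC][2-4 ALLOC][5-24 FREE]
Op 3: c = malloc(7) -> c = 5; heap: [0-1 ALLOC][2-4 ALLOC][5-11 ALLOC][12-24 FREE]
Op 4: c = realloc(c, 8) -> c = 5; heap: [0-1 ALLOC][2-4 ALLOC][5-12 ALLOC][13-24 FREE]
free(c): c = 5 -> block [5-12 ALLOC]; mark free, coalesce with adjacent free neighbors -> [0-1 ALLOC][2-4 ALLOC][5-24 FREE]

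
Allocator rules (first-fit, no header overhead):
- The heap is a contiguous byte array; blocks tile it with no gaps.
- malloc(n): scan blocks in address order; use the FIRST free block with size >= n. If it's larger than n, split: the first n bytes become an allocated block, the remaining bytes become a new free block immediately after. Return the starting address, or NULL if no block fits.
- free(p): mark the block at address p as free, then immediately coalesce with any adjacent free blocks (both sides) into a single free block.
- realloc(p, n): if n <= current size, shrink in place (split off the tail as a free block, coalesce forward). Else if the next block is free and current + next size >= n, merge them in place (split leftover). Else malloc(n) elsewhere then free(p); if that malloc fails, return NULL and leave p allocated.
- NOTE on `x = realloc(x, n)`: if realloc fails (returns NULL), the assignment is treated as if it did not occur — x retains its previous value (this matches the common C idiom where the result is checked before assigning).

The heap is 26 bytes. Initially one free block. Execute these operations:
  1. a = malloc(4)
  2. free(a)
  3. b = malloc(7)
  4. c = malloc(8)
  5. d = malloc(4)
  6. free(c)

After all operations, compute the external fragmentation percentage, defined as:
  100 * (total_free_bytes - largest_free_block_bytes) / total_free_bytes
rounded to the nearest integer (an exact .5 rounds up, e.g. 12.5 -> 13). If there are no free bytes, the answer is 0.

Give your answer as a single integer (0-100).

Answer: 47

Derivation:
Op 1: a = malloc(4) -> a = 0; heap: [0-3 ALLOC][4-25 FREE]
Op 2: free(a) -> (freed a); heap: [0-25 FREE]
Op 3: b = malloc(7) -> b = 0; heap: [0-6 ALLOC][7-25 FREE]
Op 4: c = malloc(8) -> c = 7; heap: [0-6 ALLOC][7-14 ALLOC][15-25 FREE]
Op 5: d = malloc(4) -> d = 15; heap: [0-6 ALLOC][7-14 ALLOC][15-18 ALLOC][19-25 FREE]
Op 6: free(c) -> (freed c); heap: [0-6 ALLOC][7-14 FREE][15-18 ALLOC][19-25 FREE]
Free blocks: [8 7] total_free=15 largest=8 -> 100*(15-8)/15 = 700/15 ≈ 46.667 -> rounds to 47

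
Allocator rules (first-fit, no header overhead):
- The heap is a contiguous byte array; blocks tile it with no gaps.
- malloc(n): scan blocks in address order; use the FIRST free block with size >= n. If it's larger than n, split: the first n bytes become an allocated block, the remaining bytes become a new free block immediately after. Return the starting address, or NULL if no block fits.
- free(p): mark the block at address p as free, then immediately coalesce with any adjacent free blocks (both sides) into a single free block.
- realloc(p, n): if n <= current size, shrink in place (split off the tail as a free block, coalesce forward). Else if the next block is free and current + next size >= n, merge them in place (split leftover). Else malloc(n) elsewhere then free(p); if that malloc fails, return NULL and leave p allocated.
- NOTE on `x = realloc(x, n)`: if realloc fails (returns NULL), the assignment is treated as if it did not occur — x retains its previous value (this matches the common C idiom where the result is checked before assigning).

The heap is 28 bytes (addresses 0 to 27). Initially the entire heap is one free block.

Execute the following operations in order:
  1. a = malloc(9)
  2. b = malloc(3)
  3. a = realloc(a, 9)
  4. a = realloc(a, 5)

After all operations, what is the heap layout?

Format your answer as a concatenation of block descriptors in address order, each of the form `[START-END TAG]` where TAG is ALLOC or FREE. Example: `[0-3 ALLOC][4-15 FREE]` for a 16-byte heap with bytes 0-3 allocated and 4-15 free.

Answer: [0-4 ALLOC][5-8 FREE][9-11 ALLOC][12-27 FREE]

Derivation:
Op 1: a = malloc(9) -> a = 0; heap: [0-8 ALLOC][9-27 FREE]
Op 2: b = malloc(3) -> b = 9; heap: [0-8 ALLOC][9-11 ALLOC][12-27 FREE]
Op 3: a = realloc(a, 9) -> a = 0; heap: [0-8 ALLOC][9-11 ALLOC][12-27 FREE]
Op 4: a = realloc(a, 5) -> a = 0; heap: [0-4 ALLOC][5-8 FREE][9-11 ALLOC][12-27 FREE]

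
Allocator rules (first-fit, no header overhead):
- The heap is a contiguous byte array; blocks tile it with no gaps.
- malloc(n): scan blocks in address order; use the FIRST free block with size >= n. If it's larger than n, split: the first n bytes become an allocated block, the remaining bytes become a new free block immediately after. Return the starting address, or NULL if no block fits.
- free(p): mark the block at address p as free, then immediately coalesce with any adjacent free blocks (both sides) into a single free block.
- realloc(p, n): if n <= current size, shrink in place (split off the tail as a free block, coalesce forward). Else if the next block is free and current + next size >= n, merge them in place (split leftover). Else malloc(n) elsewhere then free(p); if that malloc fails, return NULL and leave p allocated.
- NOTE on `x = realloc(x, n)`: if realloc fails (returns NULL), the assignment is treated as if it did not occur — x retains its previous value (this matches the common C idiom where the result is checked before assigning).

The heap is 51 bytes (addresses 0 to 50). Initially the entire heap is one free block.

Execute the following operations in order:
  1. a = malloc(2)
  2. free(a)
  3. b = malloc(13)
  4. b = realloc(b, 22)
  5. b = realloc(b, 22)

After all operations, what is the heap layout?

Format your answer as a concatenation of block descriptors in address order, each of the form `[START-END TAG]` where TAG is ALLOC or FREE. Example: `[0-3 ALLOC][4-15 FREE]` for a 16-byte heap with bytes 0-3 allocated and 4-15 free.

Answer: [0-21 ALLOC][22-50 FREE]

Derivation:
Op 1: a = malloc(2) -> a = 0; heap: [0-1 ALLOC][2-50 FREE]
Op 2: free(a) -> (freed a); heap: [0-50 FREE]
Op 3: b = malloc(13) -> b = 0; heap: [0-12 ALLOC][13-50 FREE]
Op 4: b = realloc(b, 22) -> b = 0; heap: [0-21 ALLOC][22-50 FREE]
Op 5: b = realloc(b, 22) -> b = 0; heap: [0-21 ALLOC][22-50 FREE]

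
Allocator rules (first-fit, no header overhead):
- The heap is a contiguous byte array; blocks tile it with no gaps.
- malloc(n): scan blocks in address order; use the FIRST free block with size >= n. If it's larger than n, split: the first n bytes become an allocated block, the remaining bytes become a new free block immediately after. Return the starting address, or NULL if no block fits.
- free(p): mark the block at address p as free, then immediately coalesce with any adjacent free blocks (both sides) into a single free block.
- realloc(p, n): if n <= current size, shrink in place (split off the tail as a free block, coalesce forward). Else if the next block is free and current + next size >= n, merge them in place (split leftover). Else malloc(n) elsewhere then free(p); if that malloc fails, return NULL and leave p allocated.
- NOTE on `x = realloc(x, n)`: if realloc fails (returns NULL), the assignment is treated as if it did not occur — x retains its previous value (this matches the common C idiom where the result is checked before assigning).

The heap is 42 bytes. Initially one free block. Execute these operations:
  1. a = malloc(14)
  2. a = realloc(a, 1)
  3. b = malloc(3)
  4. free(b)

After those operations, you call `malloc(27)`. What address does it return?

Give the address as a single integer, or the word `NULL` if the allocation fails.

Op 1: a = malloc(14) -> a = 0; heap: [0-13 ALLOC][14-41 FREE]
Op 2: a = realloc(a, 1) -> a = 0; heap: [0-0 ALLOC][1-41 FREE]
Op 3: b = malloc(3) -> b = 1; heap: [0-0 ALLOC][1-3 ALLOC][4-41 FREE]
Op 4: free(b) -> (freed b); heap: [0-0 ALLOC][1-41 FREE]
malloc(27): first-fit scan over [0-0 ALLOC][1-41 FREE] -> 1

Answer: 1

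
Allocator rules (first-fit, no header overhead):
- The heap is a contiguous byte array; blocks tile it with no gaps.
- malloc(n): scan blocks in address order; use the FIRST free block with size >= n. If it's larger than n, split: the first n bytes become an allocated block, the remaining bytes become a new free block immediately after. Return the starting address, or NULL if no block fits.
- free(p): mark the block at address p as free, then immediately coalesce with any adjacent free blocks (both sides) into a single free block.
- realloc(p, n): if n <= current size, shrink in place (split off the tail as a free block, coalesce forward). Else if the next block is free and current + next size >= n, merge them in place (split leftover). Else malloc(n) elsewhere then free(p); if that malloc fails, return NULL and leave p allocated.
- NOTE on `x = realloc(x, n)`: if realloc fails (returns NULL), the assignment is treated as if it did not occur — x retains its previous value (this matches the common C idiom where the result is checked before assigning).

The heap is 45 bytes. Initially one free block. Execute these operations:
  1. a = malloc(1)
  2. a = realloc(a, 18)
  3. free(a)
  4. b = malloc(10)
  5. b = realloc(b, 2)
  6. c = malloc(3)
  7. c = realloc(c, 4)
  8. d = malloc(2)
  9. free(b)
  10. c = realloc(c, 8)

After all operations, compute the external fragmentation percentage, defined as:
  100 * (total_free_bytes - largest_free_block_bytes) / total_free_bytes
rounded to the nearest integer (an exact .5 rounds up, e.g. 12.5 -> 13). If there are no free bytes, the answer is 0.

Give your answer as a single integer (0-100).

Answer: 17

Derivation:
Op 1: a = malloc(1) -> a = 0; heap: [0-0 ALLOC][1-44 FREE]
Op 2: a = realloc(a, 18) -> a = 0; heap: [0-17 ALLOC][18-44 FREE]
Op 3: free(a) -> (freed a); heap: [0-44 FREE]
Op 4: b = malloc(10) -> b = 0; heap: [0-9 ALLOC][10-44 FREE]
Op 5: b = realloc(b, 2) -> b = 0; heap: [0-1 ALLOC][2-44 FREE]
Op 6: c = malloc(3) -> c = 2; heap: [0-1 ALLOC][2-4 ALLOC][5-44 FREE]
Op 7: c = realloc(c, 4) -> c = 2; heap: [0-1 ALLOC][2-5 ALLOC][6-44 FREE]
Op 8: d = malloc(2) -> d = 6; heap: [0-1 ALLOC][2-5 ALLOC][6-7 ALLOC][8-44 FREE]
Op 9: free(b) -> (freed b); heap: [0-1 FREE][2-5 ALLOC][6-7 ALLOC][8-44 FREE]
Op 10: c = realloc(c, 8) -> c = 8; heap: [0-5 FREE][6-7 ALLOC][8-15 ALLOC][16-44 FREE]
Free blocks: [6 29] total_free=35 largest=29 -> 100*(35-29)/35 = 600/35 ≈ 17.143 -> rounds to 17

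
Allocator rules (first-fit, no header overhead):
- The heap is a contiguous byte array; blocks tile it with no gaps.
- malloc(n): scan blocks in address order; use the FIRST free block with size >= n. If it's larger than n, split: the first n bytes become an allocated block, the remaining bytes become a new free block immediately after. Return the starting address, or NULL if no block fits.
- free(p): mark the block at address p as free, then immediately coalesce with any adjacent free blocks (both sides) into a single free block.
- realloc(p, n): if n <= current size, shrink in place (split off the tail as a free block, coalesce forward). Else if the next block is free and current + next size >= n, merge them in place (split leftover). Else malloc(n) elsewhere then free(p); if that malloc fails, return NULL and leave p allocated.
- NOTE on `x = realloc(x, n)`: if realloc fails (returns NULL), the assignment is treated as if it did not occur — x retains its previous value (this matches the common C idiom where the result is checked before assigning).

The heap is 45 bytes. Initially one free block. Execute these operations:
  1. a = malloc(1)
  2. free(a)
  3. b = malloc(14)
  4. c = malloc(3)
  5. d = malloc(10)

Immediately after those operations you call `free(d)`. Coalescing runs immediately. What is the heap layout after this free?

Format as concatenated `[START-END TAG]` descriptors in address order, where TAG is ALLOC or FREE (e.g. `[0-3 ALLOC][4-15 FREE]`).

Answer: [0-13 ALLOC][14-16 ALLOC][17-44 FREE]

Derivation:
Op 1: a = malloc(1) -> a = 0; heap: [0-0 ALLOC][1-44 FREE]
Op 2: free(a) -> (freed a); heap: [0-44 FREE]
Op 3: b = malloc(14) -> b = 0; heap: [0-13 ALLOC][14-44 FREE]
Op 4: c = malloc(3) -> c = 14; heap: [0-13 ALLOC][14-16 ALLOC][17-44 FREE]
Op 5: d = malloc(10) -> d = 17; heap: [0-13 ALLOC][14-16 ALLOC][17-26 ALLOC][27-44 FREE]
free(d): d = 17 -> block [17-26 ALLOC]; mark free, coalesce with adjacent free neighbors -> [0-13 ALLOC][14-16 ALLOC][17-44 FREE]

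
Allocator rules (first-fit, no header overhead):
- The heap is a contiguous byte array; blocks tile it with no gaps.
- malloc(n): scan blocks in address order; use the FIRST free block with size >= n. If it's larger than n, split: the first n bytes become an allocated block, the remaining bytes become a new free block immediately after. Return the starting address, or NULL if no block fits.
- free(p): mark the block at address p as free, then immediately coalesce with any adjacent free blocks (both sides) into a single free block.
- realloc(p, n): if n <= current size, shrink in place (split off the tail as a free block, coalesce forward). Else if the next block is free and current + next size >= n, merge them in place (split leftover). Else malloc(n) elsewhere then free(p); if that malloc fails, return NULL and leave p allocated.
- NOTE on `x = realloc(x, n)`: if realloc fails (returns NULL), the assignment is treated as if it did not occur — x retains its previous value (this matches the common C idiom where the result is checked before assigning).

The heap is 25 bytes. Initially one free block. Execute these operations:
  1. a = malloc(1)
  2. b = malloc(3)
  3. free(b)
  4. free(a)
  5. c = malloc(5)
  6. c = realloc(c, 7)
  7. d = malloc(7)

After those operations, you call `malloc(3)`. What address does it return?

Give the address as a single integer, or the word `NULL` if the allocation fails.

Answer: 14

Derivation:
Op 1: a = malloc(1) -> a = 0; heap: [0-0 ALLOC][1-24 FREE]
Op 2: b = malloc(3) -> b = 1; heap: [0-0 ALLOC][1-3 ALLOC][4-24 FREE]
Op 3: free(b) -> (freed b); heap: [0-0 ALLOC][1-24 FREE]
Op 4: free(a) -> (freed a); heap: [0-24 FREE]
Op 5: c = malloc(5) -> c = 0; heap: [0-4 ALLOC][5-24 FREE]
Op 6: c = realloc(c, 7) -> c = 0; heap: [0-6 ALLOC][7-24 FREE]
Op 7: d = malloc(7) -> d = 7; heap: [0-6 ALLOC][7-13 ALLOC][14-24 FREE]
malloc(3): first-fit scan over [0-6 ALLOC][7-13 ALLOC][14-24 FREE] -> 14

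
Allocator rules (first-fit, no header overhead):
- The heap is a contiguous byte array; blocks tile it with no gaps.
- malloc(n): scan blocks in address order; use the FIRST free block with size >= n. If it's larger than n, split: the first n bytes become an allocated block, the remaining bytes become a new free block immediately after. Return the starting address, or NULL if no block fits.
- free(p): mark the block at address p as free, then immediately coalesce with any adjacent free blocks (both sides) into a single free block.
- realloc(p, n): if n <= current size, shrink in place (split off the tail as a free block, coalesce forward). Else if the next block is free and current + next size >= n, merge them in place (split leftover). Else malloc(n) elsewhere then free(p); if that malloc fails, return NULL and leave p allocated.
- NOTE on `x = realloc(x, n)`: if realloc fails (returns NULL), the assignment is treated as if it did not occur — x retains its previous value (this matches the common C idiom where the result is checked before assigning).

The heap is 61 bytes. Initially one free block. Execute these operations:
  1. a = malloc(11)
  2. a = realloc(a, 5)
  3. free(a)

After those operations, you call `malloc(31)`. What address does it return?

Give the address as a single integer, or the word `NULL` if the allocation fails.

Answer: 0

Derivation:
Op 1: a = malloc(11) -> a = 0; heap: [0-10 ALLOC][11-60 FREE]
Op 2: a = realloc(a, 5) -> a = 0; heap: [0-4 ALLOC][5-60 FREE]
Op 3: free(a) -> (freed a); heap: [0-60 FREE]
malloc(31): first-fit scan over [0-60 FREE] -> 0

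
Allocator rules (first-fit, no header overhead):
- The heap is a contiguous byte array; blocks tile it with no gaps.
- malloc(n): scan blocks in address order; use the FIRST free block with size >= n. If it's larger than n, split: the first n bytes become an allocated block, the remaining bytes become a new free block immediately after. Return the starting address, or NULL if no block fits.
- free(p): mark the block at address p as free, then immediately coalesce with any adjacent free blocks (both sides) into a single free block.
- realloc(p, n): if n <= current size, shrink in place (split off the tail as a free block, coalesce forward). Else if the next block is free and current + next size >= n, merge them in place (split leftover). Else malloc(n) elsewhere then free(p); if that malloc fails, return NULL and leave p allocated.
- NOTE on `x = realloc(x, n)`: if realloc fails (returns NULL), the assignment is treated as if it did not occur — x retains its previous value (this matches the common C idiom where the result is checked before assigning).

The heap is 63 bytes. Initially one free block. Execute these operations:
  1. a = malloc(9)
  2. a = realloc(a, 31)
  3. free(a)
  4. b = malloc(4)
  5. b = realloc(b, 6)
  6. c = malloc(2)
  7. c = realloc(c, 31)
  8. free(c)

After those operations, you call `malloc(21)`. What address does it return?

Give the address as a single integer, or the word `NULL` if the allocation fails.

Op 1: a = malloc(9) -> a = 0; heap: [0-8 ALLOC][9-62 FREE]
Op 2: a = realloc(a, 31) -> a = 0; heap: [0-30 ALLOC][31-62 FREE]
Op 3: free(a) -> (freed a); heap: [0-62 FREE]
Op 4: b = malloc(4) -> b = 0; heap: [0-3 ALLOC][4-62 FREE]
Op 5: b = realloc(b, 6) -> b = 0; heap: [0-5 ALLOC][6-62 FREE]
Op 6: c = malloc(2) -> c = 6; heap: [0-5 ALLOC][6-7 ALLOC][8-62 FREE]
Op 7: c = realloc(c, 31) -> c = 6; heap: [0-5 ALLOC][6-36 ALLOC][37-62 FREE]
Op 8: free(c) -> (freed c); heap: [0-5 ALLOC][6-62 FREE]
malloc(21): first-fit scan over [0-5 ALLOC][6-62 FREE] -> 6

Answer: 6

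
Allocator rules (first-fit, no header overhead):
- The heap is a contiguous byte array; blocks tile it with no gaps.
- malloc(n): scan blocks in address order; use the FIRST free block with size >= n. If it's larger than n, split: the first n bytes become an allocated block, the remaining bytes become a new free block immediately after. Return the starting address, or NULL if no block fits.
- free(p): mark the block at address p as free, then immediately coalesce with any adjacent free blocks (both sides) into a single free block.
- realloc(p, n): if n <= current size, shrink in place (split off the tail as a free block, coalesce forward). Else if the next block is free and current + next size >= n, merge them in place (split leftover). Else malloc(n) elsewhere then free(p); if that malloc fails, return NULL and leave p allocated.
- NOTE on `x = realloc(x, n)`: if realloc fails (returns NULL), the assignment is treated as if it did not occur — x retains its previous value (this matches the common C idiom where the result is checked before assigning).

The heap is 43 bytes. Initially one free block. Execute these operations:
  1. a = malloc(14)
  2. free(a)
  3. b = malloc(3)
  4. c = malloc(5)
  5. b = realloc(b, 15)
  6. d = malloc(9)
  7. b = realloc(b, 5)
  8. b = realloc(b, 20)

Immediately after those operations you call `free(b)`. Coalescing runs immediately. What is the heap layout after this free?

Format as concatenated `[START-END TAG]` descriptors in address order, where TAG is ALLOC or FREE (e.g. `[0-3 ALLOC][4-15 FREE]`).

Op 1: a = malloc(14) -> a = 0; heap: [0-13 ALLOC][14-42 FREE]
Op 2: free(a) -> (freed a); heap: [0-42 FREE]
Op 3: b = malloc(3) -> b = 0; heap: [0-2 ALLOC][3-42 FREE]
Op 4: c = malloc(5) -> c = 3; heap: [0-2 ALLOC][3-7 ALLOC][8-42 FREE]
Op 5: b = realloc(b, 15) -> b = 8; heap: [0-2 FREE][3-7 ALLOC][8-22 ALLOC][23-42 FREE]
Op 6: d = malloc(9) -> d = 23; heap: [0-2 FREE][3-7 ALLOC][8-22 ALLOC][23-31 ALLOC][32-42 FREE]
Op 7: b = realloc(b, 5) -> b = 8; heap: [0-2 FREE][3-7 ALLOC][8-12 ALLOC][13-22 FREE][23-31 ALLOC][32-42 FREE]
Op 8: b = realloc(b, 20) -> NULL (b unchanged); heap: [0-2 FREE][3-7 ALLOC][8-12 ALLOC][13-22 FREE][23-31 ALLOC][32-42 FREE]
free(b): b = 8 -> block [8-12 ALLOC]; mark free, coalesce with adjacent free neighbors -> [0-2 FREE][3-7 ALLOC][8-22 FREE][23-31 ALLOC][32-42 FREE]

Answer: [0-2 FREE][3-7 ALLOC][8-22 FREE][23-31 ALLOC][32-42 FREE]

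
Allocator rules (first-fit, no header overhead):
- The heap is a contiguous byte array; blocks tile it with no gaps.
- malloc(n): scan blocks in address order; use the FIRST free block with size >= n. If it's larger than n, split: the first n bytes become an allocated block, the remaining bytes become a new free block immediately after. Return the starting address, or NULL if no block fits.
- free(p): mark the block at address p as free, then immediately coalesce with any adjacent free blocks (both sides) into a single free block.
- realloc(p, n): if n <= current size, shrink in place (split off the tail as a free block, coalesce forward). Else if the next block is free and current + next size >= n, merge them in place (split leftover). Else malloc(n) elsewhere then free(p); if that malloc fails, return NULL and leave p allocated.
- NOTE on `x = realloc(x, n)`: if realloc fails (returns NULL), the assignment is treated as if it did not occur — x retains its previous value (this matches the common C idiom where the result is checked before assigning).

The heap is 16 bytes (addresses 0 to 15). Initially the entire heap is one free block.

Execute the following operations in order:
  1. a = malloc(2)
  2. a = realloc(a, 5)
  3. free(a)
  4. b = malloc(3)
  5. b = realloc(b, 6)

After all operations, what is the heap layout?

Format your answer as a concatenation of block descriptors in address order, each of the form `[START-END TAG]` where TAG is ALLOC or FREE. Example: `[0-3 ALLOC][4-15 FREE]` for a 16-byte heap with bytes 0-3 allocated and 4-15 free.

Answer: [0-5 ALLOC][6-15 FREE]

Derivation:
Op 1: a = malloc(2) -> a = 0; heap: [0-1 ALLOC][2-15 FREE]
Op 2: a = realloc(a, 5) -> a = 0; heap: [0-4 ALLOC][5-15 FREE]
Op 3: free(a) -> (freed a); heap: [0-15 FREE]
Op 4: b = malloc(3) -> b = 0; heap: [0-2 ALLOC][3-15 FREE]
Op 5: b = realloc(b, 6) -> b = 0; heap: [0-5 ALLOC][6-15 FREE]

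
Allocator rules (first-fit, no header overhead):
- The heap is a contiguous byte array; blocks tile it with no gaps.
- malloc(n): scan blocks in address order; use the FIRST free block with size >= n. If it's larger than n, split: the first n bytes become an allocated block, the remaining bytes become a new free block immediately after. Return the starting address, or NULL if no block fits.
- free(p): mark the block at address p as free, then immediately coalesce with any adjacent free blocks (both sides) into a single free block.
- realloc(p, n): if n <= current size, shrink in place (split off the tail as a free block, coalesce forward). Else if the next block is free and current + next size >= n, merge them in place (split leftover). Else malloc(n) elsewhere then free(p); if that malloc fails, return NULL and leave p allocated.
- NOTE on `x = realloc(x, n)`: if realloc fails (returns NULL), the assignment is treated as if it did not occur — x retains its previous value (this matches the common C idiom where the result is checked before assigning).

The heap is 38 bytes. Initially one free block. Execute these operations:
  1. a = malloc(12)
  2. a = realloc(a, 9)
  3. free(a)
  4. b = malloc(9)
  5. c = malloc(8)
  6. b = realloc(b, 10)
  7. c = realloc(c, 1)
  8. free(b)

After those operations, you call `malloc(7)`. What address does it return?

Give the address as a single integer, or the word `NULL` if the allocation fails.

Answer: 0

Derivation:
Op 1: a = malloc(12) -> a = 0; heap: [0-11 ALLOC][12-37 FREE]
Op 2: a = realloc(a, 9) -> a = 0; heap: [0-8 ALLOC][9-37 FREE]
Op 3: free(a) -> (freed a); heap: [0-37 FREE]
Op 4: b = malloc(9) -> b = 0; heap: [0-8 ALLOC][9-37 FREE]
Op 5: c = malloc(8) -> c = 9; heap: [0-8 ALLOC][9-16 ALLOC][17-37 FREE]
Op 6: b = realloc(b, 10) -> b = 17; heap: [0-8 FREE][9-16 ALLOC][17-26 ALLOC][27-37 FREE]
Op 7: c = realloc(c, 1) -> c = 9; heap: [0-8 FREE][9-9 ALLOC][10-16 FREE][17-26 ALLOC][27-37 FREE]
Op 8: free(b) -> (freed b); heap: [0-8 FREE][9-9 ALLOC][10-37 FREE]
malloc(7): first-fit scan over [0-8 FREE][9-9 ALLOC][10-37 FREE] -> 0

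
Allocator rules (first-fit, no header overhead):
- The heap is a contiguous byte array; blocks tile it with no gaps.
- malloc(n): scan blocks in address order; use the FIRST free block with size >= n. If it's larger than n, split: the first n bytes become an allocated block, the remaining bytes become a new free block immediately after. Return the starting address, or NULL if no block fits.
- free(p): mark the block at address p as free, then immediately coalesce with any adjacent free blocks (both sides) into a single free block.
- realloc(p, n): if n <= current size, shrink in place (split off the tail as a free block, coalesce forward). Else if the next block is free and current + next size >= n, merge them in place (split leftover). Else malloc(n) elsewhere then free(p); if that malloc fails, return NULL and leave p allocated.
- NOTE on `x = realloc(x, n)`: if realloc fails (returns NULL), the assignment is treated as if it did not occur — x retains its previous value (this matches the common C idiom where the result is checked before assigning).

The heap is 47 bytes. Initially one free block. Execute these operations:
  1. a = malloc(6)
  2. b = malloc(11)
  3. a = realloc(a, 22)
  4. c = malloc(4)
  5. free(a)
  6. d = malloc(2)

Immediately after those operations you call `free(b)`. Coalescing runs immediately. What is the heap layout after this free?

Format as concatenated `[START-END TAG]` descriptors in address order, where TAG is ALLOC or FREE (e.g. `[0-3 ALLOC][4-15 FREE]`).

Op 1: a = malloc(6) -> a = 0; heap: [0-5 ALLOC][6-46 FREE]
Op 2: b = malloc(11) -> b = 6; heap: [0-5 ALLOC][6-16 ALLOC][17-46 FREE]
Op 3: a = realloc(a, 22) -> a = 17; heap: [0-5 FREE][6-16 ALLOC][17-38 ALLOC][39-46 FREE]
Op 4: c = malloc(4) -> c = 0; heap: [0-3 ALLOC][4-5 FREE][6-16 ALLOC][17-38 ALLOC][39-46 FREE]
Op 5: free(a) -> (freed a); heap: [0-3 ALLOC][4-5 FREE][6-16 ALLOC][17-46 FREE]
Op 6: d = malloc(2) -> d = 4; heap: [0-3 ALLOC][4-5 ALLOC][6-16 ALLOC][17-46 FREE]
free(b): b = 6 -> block [6-16 ALLOC]; mark free, coalesce with adjacent free neighbors -> [0-3 ALLOC][4-5 ALLOC][6-46 FREE]

Answer: [0-3 ALLOC][4-5 ALLOC][6-46 FREE]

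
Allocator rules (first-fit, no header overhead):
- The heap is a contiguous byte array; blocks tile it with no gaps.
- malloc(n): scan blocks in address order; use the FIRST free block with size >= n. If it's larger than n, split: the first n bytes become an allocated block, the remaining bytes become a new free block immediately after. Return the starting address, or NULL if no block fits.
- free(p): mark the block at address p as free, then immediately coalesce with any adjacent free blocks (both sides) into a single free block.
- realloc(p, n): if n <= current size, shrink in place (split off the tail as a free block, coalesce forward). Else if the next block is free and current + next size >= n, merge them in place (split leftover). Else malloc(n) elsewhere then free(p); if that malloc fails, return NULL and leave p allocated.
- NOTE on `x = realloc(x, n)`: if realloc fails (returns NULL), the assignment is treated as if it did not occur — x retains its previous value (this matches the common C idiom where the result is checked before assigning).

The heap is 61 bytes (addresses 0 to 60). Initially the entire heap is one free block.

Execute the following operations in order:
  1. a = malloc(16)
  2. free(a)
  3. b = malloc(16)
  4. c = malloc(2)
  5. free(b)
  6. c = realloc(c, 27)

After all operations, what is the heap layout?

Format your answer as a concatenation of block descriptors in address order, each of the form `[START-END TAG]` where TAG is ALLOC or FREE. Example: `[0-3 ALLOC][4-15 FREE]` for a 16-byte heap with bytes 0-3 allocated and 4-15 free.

Op 1: a = malloc(16) -> a = 0; heap: [0-15 ALLOC][16-60 FREE]
Op 2: free(a) -> (freed a); heap: [0-60 FREE]
Op 3: b = malloc(16) -> b = 0; heap: [0-15 ALLOC][16-60 FREE]
Op 4: c = malloc(2) -> c = 16; heap: [0-15 ALLOC][16-17 ALLOC][18-60 FREE]
Op 5: free(b) -> (freed b); heap: [0-15 FREE][16-17 ALLOC][18-60 FREE]
Op 6: c = realloc(c, 27) -> c = 16; heap: [0-15 FREE][16-42 ALLOC][43-60 FREE]

Answer: [0-15 FREE][16-42 ALLOC][43-60 FREE]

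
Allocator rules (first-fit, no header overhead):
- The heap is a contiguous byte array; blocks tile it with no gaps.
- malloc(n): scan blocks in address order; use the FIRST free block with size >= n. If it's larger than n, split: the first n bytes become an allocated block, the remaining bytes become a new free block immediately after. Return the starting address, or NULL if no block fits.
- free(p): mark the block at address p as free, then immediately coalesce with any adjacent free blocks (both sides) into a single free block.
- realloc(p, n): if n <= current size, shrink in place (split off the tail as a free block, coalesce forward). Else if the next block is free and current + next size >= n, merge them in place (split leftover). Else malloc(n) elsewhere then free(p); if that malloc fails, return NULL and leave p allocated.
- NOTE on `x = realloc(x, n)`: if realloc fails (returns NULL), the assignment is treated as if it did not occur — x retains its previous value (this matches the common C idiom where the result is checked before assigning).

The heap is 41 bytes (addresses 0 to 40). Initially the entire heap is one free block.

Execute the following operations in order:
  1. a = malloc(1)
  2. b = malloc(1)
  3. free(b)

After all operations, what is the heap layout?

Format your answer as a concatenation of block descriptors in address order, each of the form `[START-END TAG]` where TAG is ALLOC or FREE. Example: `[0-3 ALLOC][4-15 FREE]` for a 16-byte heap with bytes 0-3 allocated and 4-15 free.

Op 1: a = malloc(1) -> a = 0; heap: [0-0 ALLOC][1-40 FREE]
Op 2: b = malloc(1) -> b = 1; heap: [0-0 ALLOC][1-1 ALLOC][2-40 FREE]
Op 3: free(b) -> (freed b); heap: [0-0 ALLOC][1-40 FREE]

Answer: [0-0 ALLOC][1-40 FREE]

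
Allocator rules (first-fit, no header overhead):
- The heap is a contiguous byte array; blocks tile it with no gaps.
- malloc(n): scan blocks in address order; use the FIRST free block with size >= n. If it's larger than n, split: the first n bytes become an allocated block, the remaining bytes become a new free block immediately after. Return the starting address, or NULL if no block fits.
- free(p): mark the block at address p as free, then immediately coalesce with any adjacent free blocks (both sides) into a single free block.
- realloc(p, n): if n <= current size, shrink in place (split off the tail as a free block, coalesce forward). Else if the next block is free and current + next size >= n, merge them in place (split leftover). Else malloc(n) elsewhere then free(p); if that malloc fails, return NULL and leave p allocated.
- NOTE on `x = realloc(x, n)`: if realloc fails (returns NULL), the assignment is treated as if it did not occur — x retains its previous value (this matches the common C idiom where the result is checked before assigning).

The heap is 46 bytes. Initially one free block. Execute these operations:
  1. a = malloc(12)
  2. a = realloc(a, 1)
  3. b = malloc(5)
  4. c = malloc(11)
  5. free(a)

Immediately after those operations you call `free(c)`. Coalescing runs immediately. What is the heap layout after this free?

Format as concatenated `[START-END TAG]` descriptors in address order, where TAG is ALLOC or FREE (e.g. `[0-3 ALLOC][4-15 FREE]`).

Answer: [0-0 FREE][1-5 ALLOC][6-45 FREE]

Derivation:
Op 1: a = malloc(12) -> a = 0; heap: [0-11 ALLOC][12-45 FREE]
Op 2: a = realloc(a, 1) -> a = 0; heap: [0-0 ALLOC][1-45 FREE]
Op 3: b = malloc(5) -> b = 1; heap: [0-0 ALLOC][1-5 ALLOC][6-45 FREE]
Op 4: c = malloc(11) -> c = 6; heap: [0-0 ALLOC][1-5 ALLOC][6-16 ALLOC][17-45 FREE]
Op 5: free(a) -> (freed a); heap: [0-0 FREE][1-5 ALLOC][6-16 ALLOC][17-45 FREE]
free(c): c = 6 -> block [6-16 ALLOC]; mark free, coalesce with adjacent free neighbors -> [0-0 FREE][1-5 ALLOC][6-45 FREE]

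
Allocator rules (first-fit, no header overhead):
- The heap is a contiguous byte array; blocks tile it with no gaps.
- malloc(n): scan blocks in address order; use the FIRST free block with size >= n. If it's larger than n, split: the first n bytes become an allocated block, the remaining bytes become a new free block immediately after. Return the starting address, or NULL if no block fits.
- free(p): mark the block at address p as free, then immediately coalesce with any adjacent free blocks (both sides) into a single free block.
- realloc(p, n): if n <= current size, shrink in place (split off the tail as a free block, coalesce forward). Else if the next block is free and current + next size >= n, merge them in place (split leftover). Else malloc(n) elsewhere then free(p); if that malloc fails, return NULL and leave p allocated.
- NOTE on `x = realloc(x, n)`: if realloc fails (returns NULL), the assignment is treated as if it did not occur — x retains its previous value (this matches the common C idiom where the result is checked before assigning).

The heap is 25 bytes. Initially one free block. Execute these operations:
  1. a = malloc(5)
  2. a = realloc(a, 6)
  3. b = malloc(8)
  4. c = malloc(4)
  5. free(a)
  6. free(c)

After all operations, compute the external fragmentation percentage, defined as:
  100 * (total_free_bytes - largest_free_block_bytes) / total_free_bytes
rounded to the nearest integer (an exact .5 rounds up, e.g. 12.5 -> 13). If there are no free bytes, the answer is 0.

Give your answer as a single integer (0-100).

Op 1: a = malloc(5) -> a = 0; heap: [0-4 ALLOC][5-24 FREE]
Op 2: a = realloc(a, 6) -> a = 0; heap: [0-5 ALLOC][6-24 FREE]
Op 3: b = malloc(8) -> b = 6; heap: [0-5 ALLOC][6-13 ALLOC][14-24 FREE]
Op 4: c = malloc(4) -> c = 14; heap: [0-5 ALLOC][6-13 ALLOC][14-17 ALLOC][18-24 FREE]
Op 5: free(a) -> (freed a); heap: [0-5 FREE][6-13 ALLOC][14-17 ALLOC][18-24 FREE]
Op 6: free(c) -> (freed c); heap: [0-5 FREE][6-13 ALLOC][14-24 FREE]
Free blocks: [6 11] total_free=17 largest=11 -> 100*(17-11)/17 = 600/17 ≈ 35.294 -> rounds to 35

Answer: 35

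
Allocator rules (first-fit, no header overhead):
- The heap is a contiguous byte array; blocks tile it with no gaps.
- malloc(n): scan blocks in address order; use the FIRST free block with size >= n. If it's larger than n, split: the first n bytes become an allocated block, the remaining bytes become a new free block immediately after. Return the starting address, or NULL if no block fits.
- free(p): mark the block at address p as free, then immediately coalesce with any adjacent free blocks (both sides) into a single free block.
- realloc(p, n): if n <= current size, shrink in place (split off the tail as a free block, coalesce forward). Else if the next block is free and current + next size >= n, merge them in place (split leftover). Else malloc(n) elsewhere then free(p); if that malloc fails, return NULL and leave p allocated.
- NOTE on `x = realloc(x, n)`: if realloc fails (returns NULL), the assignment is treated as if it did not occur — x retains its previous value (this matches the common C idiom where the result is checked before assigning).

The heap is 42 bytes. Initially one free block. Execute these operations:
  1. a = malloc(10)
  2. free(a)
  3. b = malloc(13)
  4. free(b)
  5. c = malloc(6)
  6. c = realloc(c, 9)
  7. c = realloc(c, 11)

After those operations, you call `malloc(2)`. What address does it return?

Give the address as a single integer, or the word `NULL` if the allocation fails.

Answer: 11

Derivation:
Op 1: a = malloc(10) -> a = 0; heap: [0-9 ALLOC][10-41 FREE]
Op 2: free(a) -> (freed a); heap: [0-41 FREE]
Op 3: b = malloc(13) -> b = 0; heap: [0-12 ALLOC][13-41 FREE]
Op 4: free(b) -> (freed b); heap: [0-41 FREE]
Op 5: c = malloc(6) -> c = 0; heap: [0-5 ALLOC][6-41 FREE]
Op 6: c = realloc(c, 9) -> c = 0; heap: [0-8 ALLOC][9-41 FREE]
Op 7: c = realloc(c, 11) -> c = 0; heap: [0-10 ALLOC][11-41 FREE]
malloc(2): first-fit scan over [0-10 ALLOC][11-41 FREE] -> 11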